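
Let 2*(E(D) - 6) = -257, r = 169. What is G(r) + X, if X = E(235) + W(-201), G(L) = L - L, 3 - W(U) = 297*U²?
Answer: -23998433/2 ≈ -1.1999e+7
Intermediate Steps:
E(D) = -245/2 (E(D) = 6 + (½)*(-257) = 6 - 257/2 = -245/2)
W(U) = 3 - 297*U²
G(L) = 0
X = -23998433/2 (X = -245/2 + (3 - 297*(-201)²) = -245/2 + (3 - 297*40401) = -245/2 + (3 - 11999097) = -245/2 - 11999094 = -23998433/2 ≈ -1.1999e+7)
G(r) + X = 0 - 23998433/2 = -23998433/2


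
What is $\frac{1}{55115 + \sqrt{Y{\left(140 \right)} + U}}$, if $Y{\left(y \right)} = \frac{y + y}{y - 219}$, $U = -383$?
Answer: $\frac{4354085}{239975425312} - \frac{9 i \sqrt{29783}}{239975425312} \approx 1.8144 \cdot 10^{-5} - 6.4723 \cdot 10^{-9} i$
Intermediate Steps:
$Y{\left(y \right)} = \frac{2 y}{-219 + y}$
$\frac{1}{55115 + \sqrt{Y{\left(140 \right)} + U}} = \frac{1}{55115 + \sqrt{2 \cdot 140 \frac{1}{-219 + 140} - 383}} = \frac{1}{55115 + \sqrt{2 \cdot 140 \frac{1}{-79} - 383}} = \frac{1}{55115 + \sqrt{2 \cdot 140 \left(- \frac{1}{79}\right) - 383}} = \frac{1}{55115 + \sqrt{- \frac{280}{79} - 383}} = \frac{1}{55115 + \sqrt{- \frac{30537}{79}}} = \frac{1}{55115 + \frac{9 i \sqrt{29783}}{79}}$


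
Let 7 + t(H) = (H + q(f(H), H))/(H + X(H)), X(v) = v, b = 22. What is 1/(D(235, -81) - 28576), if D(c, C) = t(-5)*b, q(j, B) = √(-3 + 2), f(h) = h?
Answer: -717975/20619524146 + 55*I/20619524146 ≈ -3.482e-5 + 2.6674e-9*I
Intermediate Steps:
q(j, B) = I (q(j, B) = √(-1) = I)
t(H) = -7 + (I + H)/(2*H) (t(H) = -7 + (H + I)/(H + H) = -7 + (I + H)/((2*H)) = -7 + (I + H)*(1/(2*H)) = -7 + (I + H)/(2*H))
D(c, C) = -143 - 11*I/5 (D(c, C) = ((½)*(I - 13*(-5))/(-5))*22 = ((½)*(-⅕)*(I + 65))*22 = ((½)*(-⅕)*(65 + I))*22 = (-13/2 - I/10)*22 = -143 - 11*I/5)
1/(D(235, -81) - 28576) = 1/((-143 - 11*I/5) - 28576) = 1/(-28719 - 11*I/5) = 25*(-28719 + 11*I/5)/20619524146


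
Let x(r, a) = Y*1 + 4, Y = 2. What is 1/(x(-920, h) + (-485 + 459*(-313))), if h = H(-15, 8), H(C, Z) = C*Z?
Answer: -1/144146 ≈ -6.9374e-6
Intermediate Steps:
h = -120 (h = -15*8 = -120)
x(r, a) = 6 (x(r, a) = 2*1 + 4 = 2 + 4 = 6)
1/(x(-920, h) + (-485 + 459*(-313))) = 1/(6 + (-485 + 459*(-313))) = 1/(6 + (-485 - 143667)) = 1/(6 - 144152) = 1/(-144146) = -1/144146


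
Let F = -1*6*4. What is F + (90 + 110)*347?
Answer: 69376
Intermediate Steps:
F = -24 (F = -6*4 = -24)
F + (90 + 110)*347 = -24 + (90 + 110)*347 = -24 + 200*347 = -24 + 69400 = 69376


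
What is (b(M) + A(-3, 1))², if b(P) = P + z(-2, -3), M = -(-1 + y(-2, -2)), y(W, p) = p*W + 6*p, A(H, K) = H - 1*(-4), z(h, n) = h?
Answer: 64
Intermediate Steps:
A(H, K) = 4 + H (A(H, K) = H + 4 = 4 + H)
y(W, p) = 6*p + W*p (y(W, p) = W*p + 6*p = 6*p + W*p)
M = 9 (M = -(-1 - 2*(6 - 2)) = -(-1 - 2*4) = -(-1 - 8) = -1*(-9) = 9)
b(P) = -2 + P (b(P) = P - 2 = -2 + P)
(b(M) + A(-3, 1))² = ((-2 + 9) + (4 - 3))² = (7 + 1)² = 8² = 64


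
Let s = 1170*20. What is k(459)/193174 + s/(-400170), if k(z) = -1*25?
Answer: -151009195/2576747986 ≈ -0.058605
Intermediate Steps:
k(z) = -25
s = 23400
k(459)/193174 + s/(-400170) = -25/193174 + 23400/(-400170) = -25*1/193174 + 23400*(-1/400170) = -25/193174 - 780/13339 = -151009195/2576747986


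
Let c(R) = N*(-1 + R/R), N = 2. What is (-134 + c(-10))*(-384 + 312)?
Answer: 9648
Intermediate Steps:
c(R) = 0 (c(R) = 2*(-1 + R/R) = 2*(-1 + 1) = 2*0 = 0)
(-134 + c(-10))*(-384 + 312) = (-134 + 0)*(-384 + 312) = -134*(-72) = 9648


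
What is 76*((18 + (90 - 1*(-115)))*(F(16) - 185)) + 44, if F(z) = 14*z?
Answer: 661016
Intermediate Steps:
76*((18 + (90 - 1*(-115)))*(F(16) - 185)) + 44 = 76*((18 + (90 - 1*(-115)))*(14*16 - 185)) + 44 = 76*((18 + (90 + 115))*(224 - 185)) + 44 = 76*((18 + 205)*39) + 44 = 76*(223*39) + 44 = 76*8697 + 44 = 660972 + 44 = 661016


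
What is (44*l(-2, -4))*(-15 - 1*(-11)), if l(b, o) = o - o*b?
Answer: 2112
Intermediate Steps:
l(b, o) = o - b*o
(44*l(-2, -4))*(-15 - 1*(-11)) = (44*(-4*(1 - 1*(-2))))*(-15 - 1*(-11)) = (44*(-4*(1 + 2)))*(-15 + 11) = (44*(-4*3))*(-4) = (44*(-12))*(-4) = -528*(-4) = 2112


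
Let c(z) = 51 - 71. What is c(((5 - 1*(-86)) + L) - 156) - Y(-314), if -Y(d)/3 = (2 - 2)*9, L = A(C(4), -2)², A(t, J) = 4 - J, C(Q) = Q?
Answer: -20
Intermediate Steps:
L = 36 (L = (4 - 1*(-2))² = (4 + 2)² = 6² = 36)
Y(d) = 0 (Y(d) = -3*(2 - 2)*9 = -0*9 = -3*0 = 0)
c(z) = -20
c(((5 - 1*(-86)) + L) - 156) - Y(-314) = -20 - 1*0 = -20 + 0 = -20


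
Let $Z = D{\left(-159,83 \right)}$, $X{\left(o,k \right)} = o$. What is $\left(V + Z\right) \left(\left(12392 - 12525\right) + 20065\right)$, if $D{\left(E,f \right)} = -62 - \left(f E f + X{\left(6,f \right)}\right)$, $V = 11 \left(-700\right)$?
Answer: $21677704356$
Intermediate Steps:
$V = -7700$
$D{\left(E,f \right)} = -68 - E f^{2}$ ($D{\left(E,f \right)} = -62 - \left(f E f + 6\right) = -62 - \left(E f f + 6\right) = -62 - \left(E f^{2} + 6\right) = -62 - \left(6 + E f^{2}\right) = -68 - E f^{2}$)
$Z = 1095283$ ($Z = -68 - - 159 \cdot 83^{2} = -68 - \left(-159\right) 6889 = -68 + 1095351 = 1095283$)
$\left(V + Z\right) \left(\left(12392 - 12525\right) + 20065\right) = \left(-7700 + 1095283\right) \left(\left(12392 - 12525\right) + 20065\right) = 1087583 \left(-133 + 20065\right) = 1087583 \cdot 19932 = 21677704356$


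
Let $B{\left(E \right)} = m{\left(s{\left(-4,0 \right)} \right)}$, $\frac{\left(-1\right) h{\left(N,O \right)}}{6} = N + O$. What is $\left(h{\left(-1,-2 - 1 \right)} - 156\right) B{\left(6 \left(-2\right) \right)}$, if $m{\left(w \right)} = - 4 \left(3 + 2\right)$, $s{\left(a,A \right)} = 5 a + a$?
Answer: $2640$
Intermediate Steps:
$s{\left(a,A \right)} = 6 a$
$m{\left(w \right)} = -20$ ($m{\left(w \right)} = \left(-4\right) 5 = -20$)
$h{\left(N,O \right)} = - 6 N - 6 O$ ($h{\left(N,O \right)} = - 6 \left(N + O\right) = - 6 N - 6 O$)
$B{\left(E \right)} = -20$
$\left(h{\left(-1,-2 - 1 \right)} - 156\right) B{\left(6 \left(-2\right) \right)} = \left(\left(\left(-6\right) \left(-1\right) - 6 \left(-2 - 1\right)\right) - 156\right) \left(-20\right) = \left(\left(6 - -18\right) - 156\right) \left(-20\right) = \left(\left(6 + 18\right) - 156\right) \left(-20\right) = \left(24 - 156\right) \left(-20\right) = \left(-132\right) \left(-20\right) = 2640$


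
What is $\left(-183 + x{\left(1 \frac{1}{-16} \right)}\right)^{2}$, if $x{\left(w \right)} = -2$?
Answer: $34225$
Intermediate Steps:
$\left(-183 + x{\left(1 \frac{1}{-16} \right)}\right)^{2} = \left(-183 - 2\right)^{2} = \left(-185\right)^{2} = 34225$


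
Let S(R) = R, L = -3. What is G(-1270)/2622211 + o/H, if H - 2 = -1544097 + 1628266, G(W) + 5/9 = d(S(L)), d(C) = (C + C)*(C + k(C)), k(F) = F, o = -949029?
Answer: -7465653899174/662142366243 ≈ -11.275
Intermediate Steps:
d(C) = 4*C² (d(C) = (C + C)*(C + C) = (2*C)*(2*C) = 4*C²)
G(W) = 319/9 (G(W) = -5/9 + 4*(-3)² = -5/9 + 4*9 = -5/9 + 36 = 319/9)
H = 84171 (H = 2 + (-1544097 + 1628266) = 2 + 84169 = 84171)
G(-1270)/2622211 + o/H = (319/9)/2622211 - 949029/84171 = (319/9)*(1/2622211) - 949029*1/84171 = 319/23599899 - 316343/28057 = -7465653899174/662142366243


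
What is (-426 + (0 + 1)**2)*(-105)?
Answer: 44625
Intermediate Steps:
(-426 + (0 + 1)**2)*(-105) = (-426 + 1**2)*(-105) = (-426 + 1)*(-105) = -425*(-105) = 44625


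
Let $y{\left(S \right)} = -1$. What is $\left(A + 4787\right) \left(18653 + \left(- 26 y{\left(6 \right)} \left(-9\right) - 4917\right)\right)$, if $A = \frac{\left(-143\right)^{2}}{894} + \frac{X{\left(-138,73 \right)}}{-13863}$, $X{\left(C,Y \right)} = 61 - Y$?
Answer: $\frac{134145261743593}{2065587} \approx 6.4943 \cdot 10^{7}$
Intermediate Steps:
$A = \frac{94498405}{4131174}$ ($A = \frac{\left(-143\right)^{2}}{894} + \frac{61 - 73}{-13863} = 20449 \cdot \frac{1}{894} + \left(61 - 73\right) \left(- \frac{1}{13863}\right) = \frac{20449}{894} - - \frac{4}{4621} = \frac{20449}{894} + \frac{4}{4621} = \frac{94498405}{4131174} \approx 22.874$)
$\left(A + 4787\right) \left(18653 + \left(- 26 y{\left(6 \right)} \left(-9\right) - 4917\right)\right) = \left(\frac{94498405}{4131174} + 4787\right) \left(18653 - \left(4917 - \left(-26\right) \left(-1\right) \left(-9\right)\right)\right) = \frac{19870428343 \left(18653 + \left(26 \left(-9\right) - 4917\right)\right)}{4131174} = \frac{19870428343 \left(18653 - 5151\right)}{4131174} = \frac{19870428343}{4131174} \cdot 13502 = \frac{134145261743593}{2065587}$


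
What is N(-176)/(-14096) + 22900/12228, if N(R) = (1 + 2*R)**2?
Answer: -295925857/43091472 ≈ -6.8674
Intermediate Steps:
N(-176)/(-14096) + 22900/12228 = (1 + 2*(-176))**2/(-14096) + 22900/12228 = (1 - 352)**2*(-1/14096) + 22900*(1/12228) = (-351)**2*(-1/14096) + 5725/3057 = 123201*(-1/14096) + 5725/3057 = -123201/14096 + 5725/3057 = -295925857/43091472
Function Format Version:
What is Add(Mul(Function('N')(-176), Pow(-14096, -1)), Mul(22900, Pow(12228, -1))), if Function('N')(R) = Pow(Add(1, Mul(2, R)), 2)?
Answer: Rational(-295925857, 43091472) ≈ -6.8674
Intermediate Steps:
Add(Mul(Function('N')(-176), Pow(-14096, -1)), Mul(22900, Pow(12228, -1))) = Add(Mul(Pow(Add(1, Mul(2, -176)), 2), Pow(-14096, -1)), Mul(22900, Pow(12228, -1))) = Add(Mul(Pow(Add(1, -352), 2), Rational(-1, 14096)), Mul(22900, Rational(1, 12228))) = Add(Mul(Pow(-351, 2), Rational(-1, 14096)), Rational(5725, 3057)) = Add(Mul(123201, Rational(-1, 14096)), Rational(5725, 3057)) = Add(Rational(-123201, 14096), Rational(5725, 3057)) = Rational(-295925857, 43091472)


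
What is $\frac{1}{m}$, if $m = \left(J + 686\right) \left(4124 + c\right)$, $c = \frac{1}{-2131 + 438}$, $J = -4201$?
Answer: $- \frac{1693}{24541487465} \approx -6.8985 \cdot 10^{-8}$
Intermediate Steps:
$c = - \frac{1}{1693}$ ($c = \frac{1}{-1693} = - \frac{1}{1693} \approx -0.00059067$)
$m = - \frac{24541487465}{1693}$ ($m = \left(-4201 + 686\right) \left(4124 - \frac{1}{1693}\right) = \left(-3515\right) \frac{6981931}{1693} = - \frac{24541487465}{1693} \approx -1.4496 \cdot 10^{7}$)
$\frac{1}{m} = \frac{1}{- \frac{24541487465}{1693}} = - \frac{1693}{24541487465}$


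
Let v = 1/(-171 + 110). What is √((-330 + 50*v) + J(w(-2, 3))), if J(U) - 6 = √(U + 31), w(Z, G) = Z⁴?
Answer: √(-1208654 + 3721*√47)/61 ≈ 17.832*I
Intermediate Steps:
v = -1/61 (v = 1/(-61) = -1/61 ≈ -0.016393)
J(U) = 6 + √(31 + U) (J(U) = 6 + √(U + 31) = 6 + √(31 + U))
√((-330 + 50*v) + J(w(-2, 3))) = √((-330 + 50*(-1/61)) + (6 + √(31 + (-2)⁴))) = √((-330 - 50/61) + (6 + √(31 + 16))) = √(-20180/61 + (6 + √47)) = √(-19814/61 + √47)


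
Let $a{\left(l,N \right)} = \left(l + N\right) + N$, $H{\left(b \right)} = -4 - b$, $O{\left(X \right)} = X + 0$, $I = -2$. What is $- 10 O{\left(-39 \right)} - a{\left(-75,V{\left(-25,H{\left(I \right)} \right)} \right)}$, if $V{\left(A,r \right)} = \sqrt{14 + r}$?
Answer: $465 - 4 \sqrt{3} \approx 458.07$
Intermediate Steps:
$O{\left(X \right)} = X$
$a{\left(l,N \right)} = l + 2 N$ ($a{\left(l,N \right)} = \left(N + l\right) + N = l + 2 N$)
$- 10 O{\left(-39 \right)} - a{\left(-75,V{\left(-25,H{\left(I \right)} \right)} \right)} = \left(-10\right) \left(-39\right) - \left(-75 + 2 \sqrt{14 - 2}\right) = 390 - \left(-75 + 2 \sqrt{14 + \left(-4 + 2\right)}\right) = 390 - \left(-75 + 2 \sqrt{14 - 2}\right) = 390 - \left(-75 + 2 \sqrt{12}\right) = 390 - \left(-75 + 2 \cdot 2 \sqrt{3}\right) = 390 - \left(-75 + 4 \sqrt{3}\right) = 390 + \left(75 - 4 \sqrt{3}\right) = 465 - 4 \sqrt{3}$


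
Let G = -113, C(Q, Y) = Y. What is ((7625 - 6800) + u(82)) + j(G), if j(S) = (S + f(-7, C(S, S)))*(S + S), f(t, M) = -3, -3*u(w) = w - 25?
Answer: 27022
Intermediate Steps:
u(w) = 25/3 - w/3 (u(w) = -(w - 25)/3 = -(-25 + w)/3 = 25/3 - w/3)
j(S) = 2*S*(-3 + S) (j(S) = (S - 3)*(S + S) = (-3 + S)*(2*S) = 2*S*(-3 + S))
((7625 - 6800) + u(82)) + j(G) = ((7625 - 6800) + (25/3 - ⅓*82)) + 2*(-113)*(-3 - 113) = (825 + (25/3 - 82/3)) + 2*(-113)*(-116) = (825 - 19) + 26216 = 806 + 26216 = 27022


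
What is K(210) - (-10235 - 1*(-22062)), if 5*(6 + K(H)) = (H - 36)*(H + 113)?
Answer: -2963/5 ≈ -592.60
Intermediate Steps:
K(H) = -6 + (-36 + H)*(113 + H)/5 (K(H) = -6 + ((H - 36)*(H + 113))/5 = -6 + ((-36 + H)*(113 + H))/5 = -6 + (-36 + H)*(113 + H)/5)
K(210) - (-10235 - 1*(-22062)) = (-4098/5 + (1/5)*210**2 + (77/5)*210) - (-10235 - 1*(-22062)) = (-4098/5 + (1/5)*44100 + 3234) - (-10235 + 22062) = (-4098/5 + 8820 + 3234) - 1*11827 = 56172/5 - 11827 = -2963/5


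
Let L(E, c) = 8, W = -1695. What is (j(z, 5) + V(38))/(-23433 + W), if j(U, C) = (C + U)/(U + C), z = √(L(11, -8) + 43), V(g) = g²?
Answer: -1445/25128 ≈ -0.057506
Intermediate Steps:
z = √51 (z = √(8 + 43) = √51 ≈ 7.1414)
j(U, C) = 1 (j(U, C) = (C + U)/(C + U) = 1)
(j(z, 5) + V(38))/(-23433 + W) = (1 + 38²)/(-23433 - 1695) = (1 + 1444)/(-25128) = 1445*(-1/25128) = -1445/25128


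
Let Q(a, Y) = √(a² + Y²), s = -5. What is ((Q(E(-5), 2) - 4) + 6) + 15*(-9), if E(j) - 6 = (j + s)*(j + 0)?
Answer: -133 + 2*√785 ≈ -76.964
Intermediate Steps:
E(j) = 6 + j*(-5 + j) (E(j) = 6 + (j - 5)*(j + 0) = 6 + (-5 + j)*j = 6 + j*(-5 + j))
Q(a, Y) = √(Y² + a²)
((Q(E(-5), 2) - 4) + 6) + 15*(-9) = ((√(2² + (6 + (-5)² - 5*(-5))²) - 4) + 6) + 15*(-9) = ((√(4 + (6 + 25 + 25)²) - 4) + 6) - 135 = ((√(4 + 56²) - 4) + 6) - 135 = ((√(4 + 3136) - 4) + 6) - 135 = ((√3140 - 4) + 6) - 135 = ((2*√785 - 4) + 6) - 135 = ((-4 + 2*√785) + 6) - 135 = (2 + 2*√785) - 135 = -133 + 2*√785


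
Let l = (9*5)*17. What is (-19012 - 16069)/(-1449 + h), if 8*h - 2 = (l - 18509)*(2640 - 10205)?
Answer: -140324/67110885 ≈ -0.0020909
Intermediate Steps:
l = 765 (l = 45*17 = 765)
h = 67116681/4 (h = ¼ + ((765 - 18509)*(2640 - 10205))/8 = ¼ + (-17744*(-7565))/8 = ¼ + (⅛)*134233360 = ¼ + 16779170 = 67116681/4 ≈ 1.6779e+7)
(-19012 - 16069)/(-1449 + h) = (-19012 - 16069)/(-1449 + 67116681/4) = -35081/67110885/4 = -35081*4/67110885 = -140324/67110885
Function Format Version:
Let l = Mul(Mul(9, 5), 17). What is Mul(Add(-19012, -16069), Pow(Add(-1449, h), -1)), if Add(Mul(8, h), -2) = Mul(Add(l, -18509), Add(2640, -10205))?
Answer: Rational(-140324, 67110885) ≈ -0.0020909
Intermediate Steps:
l = 765 (l = Mul(45, 17) = 765)
h = Rational(67116681, 4) (h = Add(Rational(1, 4), Mul(Rational(1, 8), Mul(Add(765, -18509), Add(2640, -10205)))) = Add(Rational(1, 4), Mul(Rational(1, 8), Mul(-17744, -7565))) = Add(Rational(1, 4), Mul(Rational(1, 8), 134233360)) = Add(Rational(1, 4), 16779170) = Rational(67116681, 4) ≈ 1.6779e+7)
Mul(Add(-19012, -16069), Pow(Add(-1449, h), -1)) = Mul(Add(-19012, -16069), Pow(Add(-1449, Rational(67116681, 4)), -1)) = Mul(-35081, Pow(Rational(67110885, 4), -1)) = Mul(-35081, Rational(4, 67110885)) = Rational(-140324, 67110885)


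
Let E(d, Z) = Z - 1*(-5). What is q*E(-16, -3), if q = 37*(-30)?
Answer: -2220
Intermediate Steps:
E(d, Z) = 5 + Z (E(d, Z) = Z + 5 = 5 + Z)
q = -1110
q*E(-16, -3) = -1110*(5 - 3) = -1110*2 = -2220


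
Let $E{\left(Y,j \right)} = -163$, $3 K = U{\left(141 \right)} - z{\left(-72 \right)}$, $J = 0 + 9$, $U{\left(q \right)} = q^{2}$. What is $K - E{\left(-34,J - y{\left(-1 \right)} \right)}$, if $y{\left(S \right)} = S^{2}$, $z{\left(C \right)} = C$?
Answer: $6814$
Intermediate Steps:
$J = 9$
$K = 6651$ ($K = \frac{141^{2} - -72}{3} = \frac{19881 + 72}{3} = \frac{1}{3} \cdot 19953 = 6651$)
$K - E{\left(-34,J - y{\left(-1 \right)} \right)} = 6651 - -163 = 6651 + 163 = 6814$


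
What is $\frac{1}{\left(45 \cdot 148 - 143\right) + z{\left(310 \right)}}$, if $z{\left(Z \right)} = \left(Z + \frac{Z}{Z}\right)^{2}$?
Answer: $\frac{1}{103238} \approx 9.6864 \cdot 10^{-6}$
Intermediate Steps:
$z{\left(Z \right)} = \left(1 + Z\right)^{2}$ ($z{\left(Z \right)} = \left(Z + 1\right)^{2} = \left(1 + Z\right)^{2}$)
$\frac{1}{\left(45 \cdot 148 - 143\right) + z{\left(310 \right)}} = \frac{1}{\left(45 \cdot 148 - 143\right) + \left(1 + 310\right)^{2}} = \frac{1}{\left(6660 - 143\right) + 311^{2}} = \frac{1}{6517 + 96721} = \frac{1}{103238}$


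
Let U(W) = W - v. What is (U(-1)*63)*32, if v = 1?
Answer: -4032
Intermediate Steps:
U(W) = -1 + W (U(W) = W - 1*1 = W - 1 = -1 + W)
(U(-1)*63)*32 = ((-1 - 1)*63)*32 = -2*63*32 = -126*32 = -4032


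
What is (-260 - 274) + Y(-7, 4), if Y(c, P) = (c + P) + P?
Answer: -533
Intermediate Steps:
Y(c, P) = c + 2*P (Y(c, P) = (P + c) + P = c + 2*P)
(-260 - 274) + Y(-7, 4) = (-260 - 274) + (-7 + 2*4) = -534 + (-7 + 8) = -534 + 1 = -533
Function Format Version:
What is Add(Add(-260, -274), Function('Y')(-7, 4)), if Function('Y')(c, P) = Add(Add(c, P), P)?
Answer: -533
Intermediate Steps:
Function('Y')(c, P) = Add(c, Mul(2, P)) (Function('Y')(c, P) = Add(Add(P, c), P) = Add(c, Mul(2, P)))
Add(Add(-260, -274), Function('Y')(-7, 4)) = Add(Add(-260, -274), Add(-7, Mul(2, 4))) = Add(-534, Add(-7, 8)) = Add(-534, 1) = -533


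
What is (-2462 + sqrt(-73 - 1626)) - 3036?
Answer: -5498 + I*sqrt(1699) ≈ -5498.0 + 41.219*I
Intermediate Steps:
(-2462 + sqrt(-73 - 1626)) - 3036 = (-2462 + sqrt(-1699)) - 3036 = (-2462 + I*sqrt(1699)) - 3036 = -5498 + I*sqrt(1699)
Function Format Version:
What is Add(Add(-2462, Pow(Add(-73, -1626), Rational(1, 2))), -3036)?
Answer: Add(-5498, Mul(I, Pow(1699, Rational(1, 2)))) ≈ Add(-5498.0, Mul(41.219, I))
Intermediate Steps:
Add(Add(-2462, Pow(Add(-73, -1626), Rational(1, 2))), -3036) = Add(Add(-2462, Pow(-1699, Rational(1, 2))), -3036) = Add(Add(-2462, Mul(I, Pow(1699, Rational(1, 2)))), -3036) = Add(-5498, Mul(I, Pow(1699, Rational(1, 2))))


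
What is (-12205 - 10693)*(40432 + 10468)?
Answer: -1165508200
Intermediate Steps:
(-12205 - 10693)*(40432 + 10468) = -22898*50900 = -1165508200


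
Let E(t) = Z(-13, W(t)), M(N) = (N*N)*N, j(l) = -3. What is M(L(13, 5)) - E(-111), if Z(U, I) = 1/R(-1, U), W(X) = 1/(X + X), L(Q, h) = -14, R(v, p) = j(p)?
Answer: -8231/3 ≈ -2743.7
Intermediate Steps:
R(v, p) = -3
W(X) = 1/(2*X)
M(N) = N**3 (M(N) = N**2*N = N**3)
Z(U, I) = -1/3 (Z(U, I) = 1/(-3) = -1/3)
E(t) = -1/3
M(L(13, 5)) - E(-111) = (-14)**3 - 1*(-1/3) = -2744 + 1/3 = -8231/3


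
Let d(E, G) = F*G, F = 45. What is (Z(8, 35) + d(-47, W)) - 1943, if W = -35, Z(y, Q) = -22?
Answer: -3540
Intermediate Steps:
d(E, G) = 45*G
(Z(8, 35) + d(-47, W)) - 1943 = (-22 + 45*(-35)) - 1943 = (-22 - 1575) - 1943 = -1597 - 1943 = -3540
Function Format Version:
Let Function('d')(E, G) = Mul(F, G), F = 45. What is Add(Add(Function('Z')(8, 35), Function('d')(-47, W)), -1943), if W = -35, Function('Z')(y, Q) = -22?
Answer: -3540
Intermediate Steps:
Function('d')(E, G) = Mul(45, G)
Add(Add(Function('Z')(8, 35), Function('d')(-47, W)), -1943) = Add(Add(-22, Mul(45, -35)), -1943) = Add(Add(-22, -1575), -1943) = Add(-1597, -1943) = -3540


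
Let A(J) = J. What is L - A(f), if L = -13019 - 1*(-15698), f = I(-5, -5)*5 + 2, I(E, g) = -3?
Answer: 2692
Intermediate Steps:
f = -13 (f = -3*5 + 2 = -15 + 2 = -13)
L = 2679 (L = -13019 + 15698 = 2679)
L - A(f) = 2679 - 1*(-13) = 2679 + 13 = 2692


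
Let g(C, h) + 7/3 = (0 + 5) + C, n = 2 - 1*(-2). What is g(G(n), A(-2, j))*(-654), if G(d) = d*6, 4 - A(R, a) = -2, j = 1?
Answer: -17440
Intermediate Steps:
n = 4 (n = 2 + 2 = 4)
A(R, a) = 6 (A(R, a) = 4 - 1*(-2) = 4 + 2 = 6)
G(d) = 6*d
g(C, h) = 8/3 + C (g(C, h) = -7/3 + ((0 + 5) + C) = -7/3 + (5 + C) = 8/3 + C)
g(G(n), A(-2, j))*(-654) = (8/3 + 6*4)*(-654) = (8/3 + 24)*(-654) = (80/3)*(-654) = -17440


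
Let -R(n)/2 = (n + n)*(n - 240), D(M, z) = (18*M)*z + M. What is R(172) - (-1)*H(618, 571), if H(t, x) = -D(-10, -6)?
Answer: 45714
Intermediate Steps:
D(M, z) = M + 18*M*z (D(M, z) = 18*M*z + M = M + 18*M*z)
H(t, x) = -1070 (H(t, x) = -(-10)*(1 + 18*(-6)) = -(-10)*(1 - 108) = -(-10)*(-107) = -1*1070 = -1070)
R(n) = -4*n*(-240 + n) (R(n) = -2*(n + n)*(n - 240) = -2*2*n*(-240 + n) = -4*n*(-240 + n))
R(172) - (-1)*H(618, 571) = 4*172*(240 - 1*172) - (-1)*(-1070) = 4*172*(240 - 172) - 1*1070 = 4*172*68 - 1070 = 46784 - 1070 = 45714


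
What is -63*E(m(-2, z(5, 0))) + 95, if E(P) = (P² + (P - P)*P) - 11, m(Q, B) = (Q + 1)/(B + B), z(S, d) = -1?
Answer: 3089/4 ≈ 772.25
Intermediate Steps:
m(Q, B) = (1 + Q)/(2*B) (m(Q, B) = (1 + Q)/((2*B)) = (1 + Q)*(1/(2*B)) = (1 + Q)/(2*B))
E(P) = -11 + P² (E(P) = (P² + 0*P) - 11 = (P² + 0) - 11 = P² - 11 = -11 + P²)
-63*E(m(-2, z(5, 0))) + 95 = -63*(-11 + ((½)*(1 - 2)/(-1))²) + 95 = -63*(-11 + ((½)*(-1)*(-1))²) + 95 = -63*(-11 + (½)²) + 95 = -63*(-11 + ¼) + 95 = -63*(-43/4) + 95 = 2709/4 + 95 = 3089/4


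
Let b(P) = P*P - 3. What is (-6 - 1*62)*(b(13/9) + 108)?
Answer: -589832/81 ≈ -7281.9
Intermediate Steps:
b(P) = -3 + P² (b(P) = P² - 3 = -3 + P²)
(-6 - 1*62)*(b(13/9) + 108) = (-6 - 1*62)*((-3 + (13/9)²) + 108) = (-6 - 62)*((-3 + (13*(⅑))²) + 108) = -68*((-3 + (13/9)²) + 108) = -68*((-3 + 169/81) + 108) = -68*(-74/81 + 108) = -68*8674/81 = -589832/81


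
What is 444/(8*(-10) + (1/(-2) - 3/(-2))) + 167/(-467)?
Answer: -220541/36893 ≈ -5.9779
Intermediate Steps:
444/(8*(-10) + (1/(-2) - 3/(-2))) + 167/(-467) = 444/(-80 + (1*(-½) - 3*(-½))) + 167*(-1/467) = 444/(-80 + (-½ + 3/2)) - 167/467 = 444/(-80 + 1) - 167/467 = 444/(-79) - 167/467 = 444*(-1/79) - 167/467 = -444/79 - 167/467 = -220541/36893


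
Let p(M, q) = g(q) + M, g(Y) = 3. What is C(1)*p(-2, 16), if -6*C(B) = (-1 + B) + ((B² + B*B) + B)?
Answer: -½ ≈ -0.50000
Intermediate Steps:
C(B) = ⅙ - B/3 - B²/3 (C(B) = -((-1 + B) + ((B² + B*B) + B))/6 = -((-1 + B) + ((B² + B²) + B))/6 = -((-1 + B) + (2*B² + B))/6 = -((-1 + B) + (B + 2*B²))/6 = -(-1 + 2*B + 2*B²)/6 = ⅙ - B/3 - B²/3)
p(M, q) = 3 + M
C(1)*p(-2, 16) = (⅙ - ⅓*1 - ⅓*1²)*(3 - 2) = (⅙ - ⅓ - ⅓*1)*1 = (⅙ - ⅓ - ⅓)*1 = -½*1 = -½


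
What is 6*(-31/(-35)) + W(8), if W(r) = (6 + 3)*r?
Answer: 2706/35 ≈ 77.314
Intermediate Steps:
W(r) = 9*r
6*(-31/(-35)) + W(8) = 6*(-31/(-35)) + 9*8 = 6*(-31*(-1/35)) + 72 = 6*(31/35) + 72 = 186/35 + 72 = 2706/35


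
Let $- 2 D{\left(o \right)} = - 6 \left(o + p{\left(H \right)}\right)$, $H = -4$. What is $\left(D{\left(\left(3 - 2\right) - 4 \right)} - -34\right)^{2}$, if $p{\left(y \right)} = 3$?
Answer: $1156$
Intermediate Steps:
$D{\left(o \right)} = 9 + 3 o$ ($D{\left(o \right)} = - \frac{\left(-6\right) \left(o + 3\right)}{2} = - \frac{\left(-6\right) \left(3 + o\right)}{2} = - \frac{-18 - 6 o}{2} = 9 + 3 o$)
$\left(D{\left(\left(3 - 2\right) - 4 \right)} - -34\right)^{2} = \left(\left(9 + 3 \left(\left(3 - 2\right) - 4\right)\right) - -34\right)^{2} = \left(\left(9 + 3 \left(\left(3 - 2\right) - 4\right)\right) + 34\right)^{2} = \left(\left(9 + 3 \left(1 - 4\right)\right) + 34\right)^{2} = \left(\left(9 + 3 \left(-3\right)\right) + 34\right)^{2} = \left(\left(9 - 9\right) + 34\right)^{2} = \left(0 + 34\right)^{2} = 34^{2} = 1156$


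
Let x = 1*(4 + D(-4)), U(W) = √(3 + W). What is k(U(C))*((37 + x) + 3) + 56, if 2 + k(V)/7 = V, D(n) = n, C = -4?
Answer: -504 + 280*I ≈ -504.0 + 280.0*I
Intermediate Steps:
k(V) = -14 + 7*V
x = 0 (x = 1*(4 - 4) = 1*0 = 0)
k(U(C))*((37 + x) + 3) + 56 = (-14 + 7*√(3 - 4))*((37 + 0) + 3) + 56 = (-14 + 7*√(-1))*(37 + 3) + 56 = (-14 + 7*I)*40 + 56 = (-560 + 280*I) + 56 = -504 + 280*I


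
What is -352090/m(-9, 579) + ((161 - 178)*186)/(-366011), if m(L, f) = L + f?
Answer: -12886701065/20862627 ≈ -617.69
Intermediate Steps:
-352090/m(-9, 579) + ((161 - 178)*186)/(-366011) = -352090/(-9 + 579) + ((161 - 178)*186)/(-366011) = -352090/570 - 17*186*(-1/366011) = -352090*1/570 - 3162*(-1/366011) = -35209/57 + 3162/366011 = -12886701065/20862627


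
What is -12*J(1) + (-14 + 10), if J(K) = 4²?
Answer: -196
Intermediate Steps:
J(K) = 16
-12*J(1) + (-14 + 10) = -12*16 + (-14 + 10) = -192 - 4 = -196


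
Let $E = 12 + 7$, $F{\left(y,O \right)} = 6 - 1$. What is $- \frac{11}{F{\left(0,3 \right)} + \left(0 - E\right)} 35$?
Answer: $\frac{55}{2} \approx 27.5$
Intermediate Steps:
$F{\left(y,O \right)} = 5$
$E = 19$
$- \frac{11}{F{\left(0,3 \right)} + \left(0 - E\right)} 35 = - \frac{11}{5 + \left(0 - 19\right)} 35 = - \frac{11}{5 - 19} \cdot 35 = - \frac{11}{-14} \cdot 35 = \left(-11\right) \left(- \frac{1}{14}\right) 35 = \frac{11}{14} \cdot 35 = \frac{55}{2}$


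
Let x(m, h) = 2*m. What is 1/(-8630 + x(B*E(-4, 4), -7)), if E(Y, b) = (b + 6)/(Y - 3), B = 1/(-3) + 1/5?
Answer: -21/181222 ≈ -0.00011588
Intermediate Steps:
B = -2/15 (B = 1*(-1/3) + 1*(1/5) = -1/3 + 1/5 = -2/15 ≈ -0.13333)
E(Y, b) = (6 + b)/(-3 + Y)
1/(-8630 + x(B*E(-4, 4), -7)) = 1/(-8630 + 2*(-2*(6 + 4)/(15*(-3 - 4)))) = 1/(-8630 + 2*(-2*10/(15*(-7)))) = 1/(-8630 + 2*(-(-2)*10/105)) = 1/(-8630 + 2*(-2/15*(-10/7))) = 1/(-8630 + 2*(4/21)) = 1/(-8630 + 8/21) = 1/(-181222/21) = -21/181222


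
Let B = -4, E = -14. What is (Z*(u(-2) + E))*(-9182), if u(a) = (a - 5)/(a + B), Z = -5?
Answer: -1767535/3 ≈ -5.8918e+5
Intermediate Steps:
u(a) = (-5 + a)/(-4 + a) (u(a) = (a - 5)/(a - 4) = (-5 + a)/(-4 + a))
(Z*(u(-2) + E))*(-9182) = -5*((-5 - 2)/(-4 - 2) - 14)*(-9182) = -5*(-7/(-6) - 14)*(-9182) = -5*(-⅙*(-7) - 14)*(-9182) = -5*(7/6 - 14)*(-9182) = -5*(-77/6)*(-9182) = (385/6)*(-9182) = -1767535/3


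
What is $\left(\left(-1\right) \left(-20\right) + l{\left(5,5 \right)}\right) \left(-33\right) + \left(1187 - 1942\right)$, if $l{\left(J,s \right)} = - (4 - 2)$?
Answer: $-1349$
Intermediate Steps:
$l{\left(J,s \right)} = -2$ ($l{\left(J,s \right)} = \left(-1\right) 2 = -2$)
$\left(\left(-1\right) \left(-20\right) + l{\left(5,5 \right)}\right) \left(-33\right) + \left(1187 - 1942\right) = \left(\left(-1\right) \left(-20\right) - 2\right) \left(-33\right) + \left(1187 - 1942\right) = \left(20 - 2\right) \left(-33\right) - 755 = 18 \left(-33\right) - 755 = -594 - 755 = -1349$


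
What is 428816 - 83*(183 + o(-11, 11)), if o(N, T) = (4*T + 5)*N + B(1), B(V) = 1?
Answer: 458281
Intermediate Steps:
o(N, T) = 1 + N*(5 + 4*T) (o(N, T) = (4*T + 5)*N + 1 = (5 + 4*T)*N + 1 = N*(5 + 4*T) + 1 = 1 + N*(5 + 4*T))
428816 - 83*(183 + o(-11, 11)) = 428816 - 83*(183 + (1 + 5*(-11) + 4*(-11)*11)) = 428816 - 83*(183 + (1 - 55 - 484)) = 428816 - 83*(183 - 538) = 428816 - 83*(-355) = 428816 - 1*(-29465) = 428816 + 29465 = 458281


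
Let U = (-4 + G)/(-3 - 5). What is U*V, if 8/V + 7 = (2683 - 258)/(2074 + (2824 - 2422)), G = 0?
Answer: -9904/14907 ≈ -0.66439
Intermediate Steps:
U = ½ (U = (-4 + 0)/(-3 - 5) = -4/(-8) = -4*(-⅛) = ½ ≈ 0.50000)
V = -19808/14907 (V = 8/(-7 + (2683 - 258)/(2074 + (2824 - 2422))) = 8/(-7 + 2425/(2074 + 402)) = 8/(-7 + 2425/2476) = 8/(-14907/2476) = 8*(-2476/14907) = -19808/14907 ≈ -1.3288)
U*V = (½)*(-19808/14907) = -9904/14907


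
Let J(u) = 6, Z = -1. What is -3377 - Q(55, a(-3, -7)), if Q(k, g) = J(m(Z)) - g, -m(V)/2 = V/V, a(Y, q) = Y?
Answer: -3386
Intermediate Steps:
m(V) = -2 (m(V) = -2*V/V = -2*1 = -2)
Q(k, g) = 6 - g
-3377 - Q(55, a(-3, -7)) = -3377 - (6 - 1*(-3)) = -3377 - (6 + 3) = -3377 - 1*9 = -3377 - 9 = -3386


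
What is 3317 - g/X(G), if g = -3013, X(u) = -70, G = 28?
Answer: 229177/70 ≈ 3274.0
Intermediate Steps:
3317 - g/X(G) = 3317 - (-3013)/(-70) = 3317 - (-3013)*(-1)/70 = 3317 - 1*3013/70 = 3317 - 3013/70 = 229177/70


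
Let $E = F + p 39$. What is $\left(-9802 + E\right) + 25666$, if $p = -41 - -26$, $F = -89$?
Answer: $15190$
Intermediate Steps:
$p = -15$ ($p = -41 + 26 = -15$)
$E = -674$ ($E = -89 - 585 = -674$)
$\left(-9802 + E\right) + 25666 = \left(-9802 - 674\right) + 25666 = -10476 + 25666 = 15190$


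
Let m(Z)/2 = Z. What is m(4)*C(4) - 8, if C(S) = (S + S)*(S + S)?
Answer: 504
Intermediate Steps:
m(Z) = 2*Z
C(S) = 4*S**2 (C(S) = (2*S)*(2*S) = 4*S**2)
m(4)*C(4) - 8 = (2*4)*(4*4**2) - 8 = 8*(4*16) - 8 = 8*64 - 8 = 512 - 8 = 504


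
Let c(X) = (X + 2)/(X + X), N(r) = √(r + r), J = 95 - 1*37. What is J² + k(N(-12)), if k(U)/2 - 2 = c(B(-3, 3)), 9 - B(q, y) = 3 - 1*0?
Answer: 10108/3 ≈ 3369.3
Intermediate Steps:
J = 58 (J = 95 - 37 = 58)
N(r) = √2*√r (N(r) = √(2*r) = √2*√r)
B(q, y) = 6 (B(q, y) = 9 - (3 - 1*0) = 9 - (3 + 0) = 9 - 1*3 = 9 - 3 = 6)
c(X) = (2 + X)/(2*X) (c(X) = (2 + X)/((2*X)) = (2 + X)*(1/(2*X)) = (2 + X)/(2*X))
k(U) = 16/3 (k(U) = 4 + 2*((½)*(2 + 6)/6) = 4 + 2*((½)*(⅙)*8) = 4 + 2*(⅔) = 4 + 4/3 = 16/3)
J² + k(N(-12)) = 58² + 16/3 = 3364 + 16/3 = 10108/3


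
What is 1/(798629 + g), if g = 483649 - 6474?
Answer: 1/1275804 ≈ 7.8382e-7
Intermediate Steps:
g = 477175
1/(798629 + g) = 1/(798629 + 477175) = 1/1275804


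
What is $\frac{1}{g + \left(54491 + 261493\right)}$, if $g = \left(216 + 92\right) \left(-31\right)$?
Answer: $\frac{1}{306436} \approx 3.2633 \cdot 10^{-6}$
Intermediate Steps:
$g = -9548$ ($g = 308 \left(-31\right) = -9548$)
$\frac{1}{g + \left(54491 + 261493\right)} = \frac{1}{-9548 + \left(54491 + 261493\right)} = \frac{1}{-9548 + 315984} = \frac{1}{306436}$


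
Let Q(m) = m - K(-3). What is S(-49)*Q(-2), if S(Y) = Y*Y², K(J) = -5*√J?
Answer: 235298 - 588245*I*√3 ≈ 2.353e+5 - 1.0189e+6*I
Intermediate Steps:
S(Y) = Y³
Q(m) = m + 5*I*√3 (Q(m) = m - (-5)*√(-3) = m - (-5)*I*√3 = m + 5*I*√3)
S(-49)*Q(-2) = (-49)³*(-2 + 5*I*√3) = -117649*(-2 + 5*I*√3) = 235298 - 588245*I*√3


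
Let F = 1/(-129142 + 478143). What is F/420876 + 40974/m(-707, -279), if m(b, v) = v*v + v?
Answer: 334361827790377/632932398270684 ≈ 0.52827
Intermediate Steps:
m(b, v) = v + v² (m(b, v) = v² + v = v + v²)
F = 1/349001 ≈ 2.8653e-6
F/420876 + 40974/m(-707, -279) = (1/349001)/420876 + 40974/((-279*(1 - 279))) = (1/349001)*(1/420876) + 40974/((-279*(-278))) = 1/146886144876 + 40974/77562 = 1/146886144876 + 40974*(1/77562) = 1/146886144876 + 6829/12927 = 334361827790377/632932398270684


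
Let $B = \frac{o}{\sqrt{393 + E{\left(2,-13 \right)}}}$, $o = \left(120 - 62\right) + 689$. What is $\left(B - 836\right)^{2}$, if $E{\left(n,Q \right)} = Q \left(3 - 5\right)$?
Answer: $\frac{293395433}{419} - \frac{1248984 \sqrt{419}}{419} \approx 6.3921 \cdot 10^{5}$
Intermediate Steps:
$o = 747$ ($o = 58 + 689 = 747$)
$E{\left(n,Q \right)} = - 2 Q$ ($E{\left(n,Q \right)} = Q \left(-2\right) = - 2 Q$)
$B = \frac{747 \sqrt{419}}{419}$ ($B = \frac{747}{\sqrt{393 - -26}} = \frac{747}{\sqrt{393 + 26}} = \frac{747}{\sqrt{419}} = 747 \frac{\sqrt{419}}{419} = \frac{747 \sqrt{419}}{419} \approx 36.493$)
$\left(B - 836\right)^{2} = \left(\frac{747 \sqrt{419}}{419} - 836\right)^{2} = \left(-836 + \frac{747 \sqrt{419}}{419}\right)^{2}$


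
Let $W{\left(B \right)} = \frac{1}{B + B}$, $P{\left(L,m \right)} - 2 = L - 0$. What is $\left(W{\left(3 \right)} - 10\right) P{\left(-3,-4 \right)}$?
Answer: $\frac{59}{6} \approx 9.8333$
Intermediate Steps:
$P{\left(L,m \right)} = 2 + L$ ($P{\left(L,m \right)} = 2 + \left(L - 0\right) = 2 + \left(L + 0\right) = 2 + L$)
$W{\left(B \right)} = \frac{1}{2 B}$
$\left(W{\left(3 \right)} - 10\right) P{\left(-3,-4 \right)} = \left(\frac{1}{2 \cdot 3} - 10\right) \left(2 - 3\right) = \left(\frac{1}{2} \cdot \frac{1}{3} - 10\right) \left(-1\right) = \left(\frac{1}{6} - 10\right) \left(-1\right) = \left(- \frac{59}{6}\right) \left(-1\right) = \frac{59}{6}$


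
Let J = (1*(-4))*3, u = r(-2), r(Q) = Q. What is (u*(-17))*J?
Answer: -408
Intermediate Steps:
u = -2
J = -12 (J = -4*3 = -12)
(u*(-17))*J = -2*(-17)*(-12) = 34*(-12) = -408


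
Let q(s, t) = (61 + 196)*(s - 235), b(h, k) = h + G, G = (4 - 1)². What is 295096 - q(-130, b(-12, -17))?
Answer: 388901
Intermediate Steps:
G = 9 (G = 3² = 9)
b(h, k) = 9 + h (b(h, k) = h + 9 = 9 + h)
q(s, t) = -60395 + 257*s (q(s, t) = 257*(-235 + s) = -60395 + 257*s)
295096 - q(-130, b(-12, -17)) = 295096 - (-60395 + 257*(-130)) = 295096 - (-60395 - 33410) = 295096 - 1*(-93805) = 295096 + 93805 = 388901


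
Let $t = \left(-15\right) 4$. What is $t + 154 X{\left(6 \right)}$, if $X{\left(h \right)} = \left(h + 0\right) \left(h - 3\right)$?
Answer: $2712$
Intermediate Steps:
$t = -60$
$X{\left(h \right)} = h \left(-3 + h\right)$
$t + 154 X{\left(6 \right)} = -60 + 154 \cdot 6 \left(-3 + 6\right) = -60 + 154 \cdot 6 \cdot 3 = -60 + 154 \cdot 18 = -60 + 2772 = 2712$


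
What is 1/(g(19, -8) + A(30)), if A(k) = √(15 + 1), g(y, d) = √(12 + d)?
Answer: ⅙ ≈ 0.16667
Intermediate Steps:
A(k) = 4 (A(k) = √16 = 4)
1/(g(19, -8) + A(30)) = 1/(√(12 - 8) + 4) = 1/(√4 + 4) = 1/(2 + 4) = 1/6 = ⅙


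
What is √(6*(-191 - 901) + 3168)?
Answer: 6*I*√94 ≈ 58.172*I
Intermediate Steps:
√(6*(-191 - 901) + 3168) = √(6*(-1092) + 3168) = √(-6552 + 3168) = √(-3384) = 6*I*√94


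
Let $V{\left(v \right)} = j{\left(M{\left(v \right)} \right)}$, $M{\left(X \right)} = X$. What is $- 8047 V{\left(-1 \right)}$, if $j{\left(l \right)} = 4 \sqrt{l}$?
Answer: $- 32188 i \approx - 32188.0 i$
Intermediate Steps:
$V{\left(v \right)} = 4 \sqrt{v}$
$- 8047 V{\left(-1 \right)} = - 8047 \cdot 4 \sqrt{-1} = - 8047 \cdot 4 i = - 32188 i$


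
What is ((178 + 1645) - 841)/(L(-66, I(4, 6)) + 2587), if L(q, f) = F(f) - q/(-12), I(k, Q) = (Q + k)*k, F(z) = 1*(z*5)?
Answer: 1964/5563 ≈ 0.35305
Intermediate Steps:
F(z) = 5*z (F(z) = 1*(5*z) = 5*z)
I(k, Q) = k*(Q + k)
L(q, f) = 5*f + q/12 (L(q, f) = 5*f - q/(-12) = 5*f - q*(-1)/12 = 5*f - (-1)*q/12 = 5*f + q/12)
((178 + 1645) - 841)/(L(-66, I(4, 6)) + 2587) = ((178 + 1645) - 841)/((5*(4*(6 + 4)) + (1/12)*(-66)) + 2587) = (1823 - 841)/((5*(4*10) - 11/2) + 2587) = 982/((5*40 - 11/2) + 2587) = 982/((200 - 11/2) + 2587) = 982/(389/2 + 2587) = 982/(5563/2) = 982*(2/5563) = 1964/5563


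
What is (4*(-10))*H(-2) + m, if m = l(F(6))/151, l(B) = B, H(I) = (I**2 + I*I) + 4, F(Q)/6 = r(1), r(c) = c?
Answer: -72474/151 ≈ -479.96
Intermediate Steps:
F(Q) = 6 (F(Q) = 6*1 = 6)
H(I) = 4 + 2*I**2 (H(I) = (I**2 + I**2) + 4 = 2*I**2 + 4 = 4 + 2*I**2)
m = 6/151 ≈ 0.039735
(4*(-10))*H(-2) + m = (4*(-10))*(4 + 2*(-2)**2) + 6/151 = -40*(4 + 2*4) + 6/151 = -40*(4 + 8) + 6/151 = -40*12 + 6/151 = -480 + 6/151 = -72474/151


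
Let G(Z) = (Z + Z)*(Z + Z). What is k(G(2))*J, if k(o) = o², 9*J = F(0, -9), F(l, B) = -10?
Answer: -2560/9 ≈ -284.44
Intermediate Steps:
G(Z) = 4*Z² (G(Z) = (2*Z)*(2*Z) = 4*Z²)
J = -10/9 (J = (⅑)*(-10) = -10/9 ≈ -1.1111)
k(G(2))*J = (4*2²)²*(-10/9) = (4*4)²*(-10/9) = 16²*(-10/9) = 256*(-10/9) = -2560/9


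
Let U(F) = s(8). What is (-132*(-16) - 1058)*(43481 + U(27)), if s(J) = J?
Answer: 45837406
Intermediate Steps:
U(F) = 8
(-132*(-16) - 1058)*(43481 + U(27)) = (-132*(-16) - 1058)*(43481 + 8) = (2112 - 1058)*43489 = 1054*43489 = 45837406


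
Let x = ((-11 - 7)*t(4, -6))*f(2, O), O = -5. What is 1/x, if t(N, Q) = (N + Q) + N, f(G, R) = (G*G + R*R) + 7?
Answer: -1/1296 ≈ -0.00077160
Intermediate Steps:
f(G, R) = 7 + G**2 + R**2 (f(G, R) = (G**2 + R**2) + 7 = 7 + G**2 + R**2)
t(N, Q) = Q + 2*N
x = -1296 (x = ((-11 - 7)*(-6 + 2*4))*(7 + 2**2 + (-5)**2) = (-18*(-6 + 8))*(7 + 4 + 25) = -18*2*36 = -36*36 = -1296)
1/x = 1/(-1296) = -1/1296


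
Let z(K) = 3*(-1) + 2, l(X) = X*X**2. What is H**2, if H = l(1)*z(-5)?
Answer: 1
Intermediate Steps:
l(X) = X**3
z(K) = -1 (z(K) = -3 + 2 = -1)
H = -1 (H = 1**3*(-1) = 1*(-1) = -1)
H**2 = (-1)**2 = 1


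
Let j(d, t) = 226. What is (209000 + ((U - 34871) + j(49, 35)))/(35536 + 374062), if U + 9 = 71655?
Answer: 35143/58514 ≈ 0.60059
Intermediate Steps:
U = 71646 (U = -9 + 71655 = 71646)
(209000 + ((U - 34871) + j(49, 35)))/(35536 + 374062) = (209000 + ((71646 - 34871) + 226))/(35536 + 374062) = (209000 + (36775 + 226))/409598 = (209000 + 37001)*(1/409598) = 246001*(1/409598) = 35143/58514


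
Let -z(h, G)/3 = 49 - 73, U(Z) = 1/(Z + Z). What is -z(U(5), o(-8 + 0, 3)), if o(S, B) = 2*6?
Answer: -72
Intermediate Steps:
o(S, B) = 12
U(Z) = 1/(2*Z)
z(h, G) = 72 (z(h, G) = -3*(49 - 73) = -3*(-24) = 72)
-z(U(5), o(-8 + 0, 3)) = -1*72 = -72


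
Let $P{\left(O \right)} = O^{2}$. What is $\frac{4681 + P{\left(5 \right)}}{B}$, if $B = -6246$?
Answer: $- \frac{2353}{3123} \approx -0.75344$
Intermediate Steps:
$\frac{4681 + P{\left(5 \right)}}{B} = \frac{4681 + 5^{2}}{-6246} = \left(4681 + 25\right) \left(- \frac{1}{6246}\right) = 4706 \left(- \frac{1}{6246}\right) = - \frac{2353}{3123}$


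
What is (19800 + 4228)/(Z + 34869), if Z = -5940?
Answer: 24028/28929 ≈ 0.83059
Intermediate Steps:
(19800 + 4228)/(Z + 34869) = (19800 + 4228)/(-5940 + 34869) = 24028/28929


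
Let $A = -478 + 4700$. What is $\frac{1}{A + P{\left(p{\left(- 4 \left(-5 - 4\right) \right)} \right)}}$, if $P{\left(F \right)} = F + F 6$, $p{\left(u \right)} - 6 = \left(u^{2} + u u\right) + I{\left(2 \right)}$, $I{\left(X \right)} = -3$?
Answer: $\frac{1}{22387} \approx 4.4669 \cdot 10^{-5}$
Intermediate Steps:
$A = 4222$
$p{\left(u \right)} = 3 + 2 u^{2}$ ($p{\left(u \right)} = 6 - \left(3 - u^{2} - u u\right) = 6 + \left(\left(u^{2} + u^{2}\right) - 3\right) = 6 + \left(2 u^{2} - 3\right) = 6 + \left(-3 + 2 u^{2}\right) = 3 + 2 u^{2}$)
$P{\left(F \right)} = 7 F$ ($P{\left(F \right)} = F + 6 F = 7 F$)
$\frac{1}{A + P{\left(p{\left(- 4 \left(-5 - 4\right) \right)} \right)}} = \frac{1}{4222 + 7 \left(3 + 2 \left(- 4 \left(-5 - 4\right)\right)^{2}\right)} = \frac{1}{4222 + 7 \left(3 + 2 \left(\left(-4\right) \left(-9\right)\right)^{2}\right)} = \frac{1}{4222 + 7 \left(3 + 2 \cdot 36^{2}\right)} = \frac{1}{4222 + 7 \left(3 + 2 \cdot 1296\right)} = \frac{1}{4222 + 7 \left(3 + 2592\right)} = \frac{1}{4222 + 7 \cdot 2595} = \frac{1}{4222 + 18165} = \frac{1}{22387}$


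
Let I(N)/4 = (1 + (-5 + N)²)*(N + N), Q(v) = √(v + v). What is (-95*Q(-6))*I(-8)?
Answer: 2067200*I*√3 ≈ 3.5805e+6*I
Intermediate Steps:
Q(v) = √2*√v (Q(v) = √(2*v) = √2*√v)
I(N) = 8*N*(1 + (-5 + N)²) (I(N) = 4*((1 + (-5 + N)²)*(N + N)) = 4*((1 + (-5 + N)²)*(2*N)) = 4*(2*N*(1 + (-5 + N)²)) = 8*N*(1 + (-5 + N)²))
(-95*Q(-6))*I(-8) = (-95*√2*√(-6))*(8*(-8)*(1 + (-5 - 8)²)) = (-95*√2*I*√6)*(8*(-8)*(1 + (-13)²)) = (-190*I*√3)*(8*(-8)*(1 + 169)) = (-190*I*√3)*(8*(-8)*170) = -190*I*√3*(-10880) = 2067200*I*√3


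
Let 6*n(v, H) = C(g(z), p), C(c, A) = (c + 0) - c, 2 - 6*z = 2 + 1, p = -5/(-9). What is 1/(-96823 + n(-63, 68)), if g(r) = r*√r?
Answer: -1/96823 ≈ -1.0328e-5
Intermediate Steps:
p = 5/9 (p = -5*(-⅑) = 5/9 ≈ 0.55556)
z = -⅙ (z = ⅓ - (2 + 1)/6 = ⅓ - ⅙*3 = ⅓ - ½ = -⅙ ≈ -0.16667)
g(r) = r^(3/2)
C(c, A) = 0 (C(c, A) = c - c = 0)
n(v, H) = 0 (n(v, H) = (⅙)*0 = 0)
1/(-96823 + n(-63, 68)) = 1/(-96823 + 0) = 1/(-96823) = -1/96823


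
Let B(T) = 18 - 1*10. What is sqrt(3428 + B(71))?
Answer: 2*sqrt(859) ≈ 58.617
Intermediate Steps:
B(T) = 8 (B(T) = 18 - 10 = 8)
sqrt(3428 + B(71)) = sqrt(3428 + 8) = sqrt(3436) = 2*sqrt(859)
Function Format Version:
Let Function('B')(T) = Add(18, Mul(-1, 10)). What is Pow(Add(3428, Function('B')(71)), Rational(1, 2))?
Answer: Mul(2, Pow(859, Rational(1, 2))) ≈ 58.617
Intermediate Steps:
Function('B')(T) = 8 (Function('B')(T) = Add(18, -10) = 8)
Pow(Add(3428, Function('B')(71)), Rational(1, 2)) = Pow(Add(3428, 8), Rational(1, 2)) = Pow(3436, Rational(1, 2)) = Mul(2, Pow(859, Rational(1, 2)))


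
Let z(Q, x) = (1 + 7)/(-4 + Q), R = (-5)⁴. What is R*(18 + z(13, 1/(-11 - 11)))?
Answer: 106250/9 ≈ 11806.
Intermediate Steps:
R = 625
z(Q, x) = 8/(-4 + Q)
R*(18 + z(13, 1/(-11 - 11))) = 625*(18 + 8/(-4 + 13)) = 625*(18 + 8/9) = 625*(170/9) = 106250/9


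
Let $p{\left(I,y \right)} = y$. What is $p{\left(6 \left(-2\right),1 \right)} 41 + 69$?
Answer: $110$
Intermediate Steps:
$p{\left(6 \left(-2\right),1 \right)} 41 + 69 = 1 \cdot 41 + 69 = 41 + 69 = 110$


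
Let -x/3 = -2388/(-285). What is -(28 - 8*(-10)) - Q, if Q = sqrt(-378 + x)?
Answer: -108 - I*sqrt(3638310)/95 ≈ -108.0 - 20.078*I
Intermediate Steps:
x = -2388/95 (x = -(-7164)/(-285) = -(-7164)*(-1)/285 = -3*796/95 = -2388/95 ≈ -25.137)
Q = I*sqrt(3638310)/95 (Q = sqrt(-378 - 2388/95) = sqrt(-38298/95) = I*sqrt(3638310)/95 ≈ 20.078*I)
-(28 - 8*(-10)) - Q = -(28 - 8*(-10)) - I*sqrt(3638310)/95 = -(28 + 80) - I*sqrt(3638310)/95 = -1*108 - I*sqrt(3638310)/95 = -108 - I*sqrt(3638310)/95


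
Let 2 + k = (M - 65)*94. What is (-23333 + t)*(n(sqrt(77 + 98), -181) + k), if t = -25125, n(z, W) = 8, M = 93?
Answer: -127832204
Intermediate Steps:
k = 2630 (k = -2 + (93 - 65)*94 = -2 + 28*94 = -2 + 2632 = 2630)
(-23333 + t)*(n(sqrt(77 + 98), -181) + k) = (-23333 - 25125)*(8 + 2630) = -48458*2638 = -127832204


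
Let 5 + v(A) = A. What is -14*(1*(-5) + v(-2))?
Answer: 168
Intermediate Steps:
v(A) = -5 + A
-14*(1*(-5) + v(-2)) = -14*(1*(-5) + (-5 - 2)) = -14*(-5 - 7) = -14*(-12) = 168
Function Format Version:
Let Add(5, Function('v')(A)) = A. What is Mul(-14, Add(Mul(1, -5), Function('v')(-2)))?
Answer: 168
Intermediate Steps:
Function('v')(A) = Add(-5, A)
Mul(-14, Add(Mul(1, -5), Function('v')(-2))) = Mul(-14, Add(Mul(1, -5), Add(-5, -2))) = Mul(-14, Add(-5, -7)) = Mul(-14, -12) = 168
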